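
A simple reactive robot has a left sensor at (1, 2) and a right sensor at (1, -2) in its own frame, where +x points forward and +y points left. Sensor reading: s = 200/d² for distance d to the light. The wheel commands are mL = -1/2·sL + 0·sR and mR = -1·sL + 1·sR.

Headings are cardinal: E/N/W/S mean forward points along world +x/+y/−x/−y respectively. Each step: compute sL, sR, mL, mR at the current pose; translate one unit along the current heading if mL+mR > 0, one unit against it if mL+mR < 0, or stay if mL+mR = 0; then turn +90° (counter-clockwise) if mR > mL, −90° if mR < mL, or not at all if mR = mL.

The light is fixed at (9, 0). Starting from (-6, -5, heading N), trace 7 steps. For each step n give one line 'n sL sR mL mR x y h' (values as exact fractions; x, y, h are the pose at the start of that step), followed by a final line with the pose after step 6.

n=0: pose=(-6,-5,N); sL=40/61, sR=40/37; mL=-20/61, mR=960/2257; mL+mR=220/2257 → advance +1; mR−mL=1700/2257 → turn +1·90°
n=1: pose=(-6,-4,W); sL=50/73, sR=10/13; mL=-25/73, mR=80/949; mL+mR=-245/949 → advance -1; mR−mL=405/949 → turn +1·90°
n=2: pose=(-5,-4,S); sL=200/169, sR=200/281; mL=-100/169, mR=-22400/47489; mL+mR=-50500/47489 → advance -1; mR−mL=5700/47489 → turn +1·90°
n=3: pose=(-5,-3,E); sL=20/17, sR=100/97; mL=-10/17, mR=-240/1649; mL+mR=-1210/1649 → advance -1; mR−mL=730/1649 → turn +1·90°
n=4: pose=(-6,-3,N); sL=200/293, sR=200/173; mL=-100/293, mR=24000/50689; mL+mR=6700/50689 → advance +1; mR−mL=41300/50689 → turn +1·90°
n=5: pose=(-6,-2,W); sL=25/34, sR=25/32; mL=-25/68, mR=25/544; mL+mR=-175/544 → advance -1; mR−mL=225/544 → turn +1·90°
n=6: pose=(-5,-2,S); sL=200/153, sR=40/53; mL=-100/153, mR=-4480/8109; mL+mR=-3260/2703 → advance -1; mR−mL=820/8109 → turn +1·90°

0 40/61 40/37 -20/61 960/2257 -6 -5 N
1 50/73 10/13 -25/73 80/949 -6 -4 W
2 200/169 200/281 -100/169 -22400/47489 -5 -4 S
3 20/17 100/97 -10/17 -240/1649 -5 -3 E
4 200/293 200/173 -100/293 24000/50689 -6 -3 N
5 25/34 25/32 -25/68 25/544 -6 -2 W
6 200/153 40/53 -100/153 -4480/8109 -5 -2 S
final -5 -1 E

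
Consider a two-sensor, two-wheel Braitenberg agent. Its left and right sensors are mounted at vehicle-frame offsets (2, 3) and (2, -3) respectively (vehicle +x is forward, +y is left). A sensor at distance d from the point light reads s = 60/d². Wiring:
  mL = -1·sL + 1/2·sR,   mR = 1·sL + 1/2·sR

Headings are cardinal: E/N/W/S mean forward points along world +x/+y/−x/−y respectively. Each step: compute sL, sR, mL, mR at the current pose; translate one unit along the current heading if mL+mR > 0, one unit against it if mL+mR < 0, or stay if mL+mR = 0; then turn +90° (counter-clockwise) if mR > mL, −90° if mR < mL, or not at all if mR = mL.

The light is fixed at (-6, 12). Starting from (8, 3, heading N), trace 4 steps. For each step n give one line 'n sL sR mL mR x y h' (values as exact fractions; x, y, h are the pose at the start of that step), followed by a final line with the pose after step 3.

n=0: pose=(8,3,N); sL=6/17, sR=30/169; mL=-759/2873, mR=1269/2873; mL+mR=30/169 → advance +1; mR−mL=12/17 → turn +1·90°
n=1: pose=(8,4,W); sL=12/53, sR=60/169; mL=-438/8957, mR=3618/8957; mL+mR=60/169 → advance +1; mR−mL=24/53 → turn +1·90°
n=2: pose=(7,4,S); sL=15/89, sR=3/10; mL=-33/1780, mR=567/1780; mL+mR=3/10 → advance +1; mR−mL=30/89 → turn +1·90°
n=3: pose=(7,3,E); sL=20/87, sR=20/123; mL=-530/3567, mR=370/1189; mL+mR=20/123 → advance +1; mR−mL=40/87 → turn +1·90°

0 6/17 30/169 -759/2873 1269/2873 8 3 N
1 12/53 60/169 -438/8957 3618/8957 8 4 W
2 15/89 3/10 -33/1780 567/1780 7 4 S
3 20/87 20/123 -530/3567 370/1189 7 3 E
final 8 3 N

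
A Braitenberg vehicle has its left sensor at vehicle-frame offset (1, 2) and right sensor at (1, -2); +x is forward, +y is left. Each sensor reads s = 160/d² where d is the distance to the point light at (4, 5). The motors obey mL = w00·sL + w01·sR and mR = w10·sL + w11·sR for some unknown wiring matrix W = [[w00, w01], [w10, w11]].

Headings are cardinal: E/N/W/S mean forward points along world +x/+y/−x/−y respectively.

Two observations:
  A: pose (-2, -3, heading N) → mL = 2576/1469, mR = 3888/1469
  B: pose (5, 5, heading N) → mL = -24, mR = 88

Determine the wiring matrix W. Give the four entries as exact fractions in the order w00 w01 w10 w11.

obs A: pose=(-2,-3,N) → sL=160/113, sR=32/13, mL=2576/1469, mR=3888/1469
obs B: pose=(5,5,N) → sL=80, sR=16, mL=-24, mR=88
sensor matrix S = [[160/113, 32/13], [80, 16]]; det S = -256000/1469
solve [mL_A; mL_B] = S·[w00; w01] and [mR_A; mR_B] = S·[w10; w11]:
  w00 = -1/2, w01 = 1, w10 = 1, w11 = 1/2

-1/2 1 1 1/2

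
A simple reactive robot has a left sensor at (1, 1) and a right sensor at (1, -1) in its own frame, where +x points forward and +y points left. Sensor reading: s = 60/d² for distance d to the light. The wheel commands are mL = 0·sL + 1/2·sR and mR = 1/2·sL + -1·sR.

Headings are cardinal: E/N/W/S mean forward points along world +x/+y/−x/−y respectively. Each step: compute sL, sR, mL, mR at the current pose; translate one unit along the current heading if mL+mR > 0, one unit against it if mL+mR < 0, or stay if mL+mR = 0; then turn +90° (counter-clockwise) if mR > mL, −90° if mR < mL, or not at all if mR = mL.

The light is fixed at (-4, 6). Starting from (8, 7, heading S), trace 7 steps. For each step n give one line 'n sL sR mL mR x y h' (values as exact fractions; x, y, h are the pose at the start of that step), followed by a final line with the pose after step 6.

n=0: pose=(8,7,S); sL=60/169, sR=60/121; mL=30/121, mR=-6510/20449; mL+mR=-1440/20449 → advance -1; mR−mL=-11580/20449 → turn -1·90°
n=1: pose=(8,8,W); sL=30/61, sR=6/13; mL=3/13, mR=-171/793; mL+mR=12/793 → advance +1; mR−mL=-354/793 → turn -1·90°
n=2: pose=(7,8,N); sL=60/109, sR=20/51; mL=10/51, mR=-650/5559; mL+mR=440/5559 → advance +1; mR−mL=-580/1853 → turn -1·90°
n=3: pose=(7,9,E); sL=3/8, sR=15/37; mL=15/74, mR=-129/592; mL+mR=-9/592 → advance -1; mR−mL=-249/592 → turn -1·90°
n=4: pose=(6,9,S); sL=12/25, sR=12/17; mL=6/17, mR=-198/425; mL+mR=-48/425 → advance -1; mR−mL=-348/425 → turn -1·90°
n=5: pose=(6,10,W); sL=2/3, sR=30/53; mL=15/53, mR=-37/159; mL+mR=8/159 → advance +1; mR−mL=-82/159 → turn -1·90°
n=6: pose=(5,10,N); sL=60/89, sR=12/25; mL=6/25, mR=-318/2225; mL+mR=216/2225 → advance +1; mR−mL=-852/2225 → turn -1·90°

0 60/169 60/121 30/121 -6510/20449 8 7 S
1 30/61 6/13 3/13 -171/793 8 8 W
2 60/109 20/51 10/51 -650/5559 7 8 N
3 3/8 15/37 15/74 -129/592 7 9 E
4 12/25 12/17 6/17 -198/425 6 9 S
5 2/3 30/53 15/53 -37/159 6 10 W
6 60/89 12/25 6/25 -318/2225 5 10 N
final 5 11 E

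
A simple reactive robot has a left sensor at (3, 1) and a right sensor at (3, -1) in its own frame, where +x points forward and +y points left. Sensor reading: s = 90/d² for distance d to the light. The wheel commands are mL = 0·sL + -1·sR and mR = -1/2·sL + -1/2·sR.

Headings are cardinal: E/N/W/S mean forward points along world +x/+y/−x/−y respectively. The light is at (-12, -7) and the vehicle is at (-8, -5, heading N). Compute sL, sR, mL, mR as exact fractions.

45/17 9/5 -9/5 -189/85

left sensor world pos  = (-9, -2); dL² = 34
right sensor world pos = (-7, -2); dR² = 50
sL = 90/34 = 45/17
sR = 90/50 = 9/5
mL = 0·sL + -1·sR = -9/5
mR = -1/2·sL + -1/2·sR = -189/85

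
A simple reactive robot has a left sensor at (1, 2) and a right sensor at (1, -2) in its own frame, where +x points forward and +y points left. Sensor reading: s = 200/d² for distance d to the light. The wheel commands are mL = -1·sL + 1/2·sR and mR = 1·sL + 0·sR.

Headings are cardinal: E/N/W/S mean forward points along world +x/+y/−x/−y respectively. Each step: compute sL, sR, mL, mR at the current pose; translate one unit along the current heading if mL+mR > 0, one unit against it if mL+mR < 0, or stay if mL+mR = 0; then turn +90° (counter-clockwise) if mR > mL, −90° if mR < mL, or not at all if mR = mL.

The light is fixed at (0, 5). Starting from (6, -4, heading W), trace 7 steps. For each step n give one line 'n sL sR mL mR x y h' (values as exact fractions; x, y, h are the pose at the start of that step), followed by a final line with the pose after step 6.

0 100/73 100/37 -50/2701 100/73 6 -4 W
1 200/149 200/109 -6900/16241 200/149 5 -4 S
2 2 10/9 -13/9 2 5 -5 E
3 200/97 40/29 -3860/2813 200/97 6 -5 N
4 100/73 100/37 -50/2701 100/73 6 -4 W
5 200/149 200/109 -6900/16241 200/149 5 -4 S
6 2 10/9 -13/9 2 5 -5 E
final 6 -5 N

n=0: pose=(6,-4,W); sL=100/73, sR=100/37; mL=-50/2701, mR=100/73; mL+mR=50/37 → advance +1; mR−mL=3750/2701 → turn +1·90°
n=1: pose=(5,-4,S); sL=200/149, sR=200/109; mL=-6900/16241, mR=200/149; mL+mR=100/109 → advance +1; mR−mL=28700/16241 → turn +1·90°
n=2: pose=(5,-5,E); sL=2, sR=10/9; mL=-13/9, mR=2; mL+mR=5/9 → advance +1; mR−mL=31/9 → turn +1·90°
n=3: pose=(6,-5,N); sL=200/97, sR=40/29; mL=-3860/2813, mR=200/97; mL+mR=20/29 → advance +1; mR−mL=9660/2813 → turn +1·90°
n=4: pose=(6,-4,W); sL=100/73, sR=100/37; mL=-50/2701, mR=100/73; mL+mR=50/37 → advance +1; mR−mL=3750/2701 → turn +1·90°
n=5: pose=(5,-4,S); sL=200/149, sR=200/109; mL=-6900/16241, mR=200/149; mL+mR=100/109 → advance +1; mR−mL=28700/16241 → turn +1·90°
n=6: pose=(5,-5,E); sL=2, sR=10/9; mL=-13/9, mR=2; mL+mR=5/9 → advance +1; mR−mL=31/9 → turn +1·90°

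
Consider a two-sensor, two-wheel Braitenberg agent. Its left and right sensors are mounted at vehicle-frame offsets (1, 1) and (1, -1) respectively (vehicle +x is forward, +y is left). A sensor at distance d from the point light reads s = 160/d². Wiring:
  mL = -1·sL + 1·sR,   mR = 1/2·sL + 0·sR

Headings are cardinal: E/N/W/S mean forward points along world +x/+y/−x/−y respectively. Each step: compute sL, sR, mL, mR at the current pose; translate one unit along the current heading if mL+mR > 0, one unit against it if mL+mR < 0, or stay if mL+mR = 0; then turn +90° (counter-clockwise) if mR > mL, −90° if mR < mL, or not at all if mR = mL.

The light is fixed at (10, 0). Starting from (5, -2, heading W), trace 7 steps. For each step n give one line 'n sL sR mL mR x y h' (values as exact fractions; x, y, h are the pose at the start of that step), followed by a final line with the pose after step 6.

0 32/9 160/37 256/333 16/9 5 -2 W
1 80/17 80/29 -960/493 40/17 4 -2 S
2 160/29 160/41 -1920/1189 80/29 4 -3 E
3 4 8 4 2 5 -3 N
4 160/17 32/5 -256/85 80/17 5 -2 E
5 80/13 16 128/13 40/13 6 -2 N
6 160/9 160/13 -640/117 80/9 6 -1 E
final 7 -1 N

n=0: pose=(5,-2,W); sL=32/9, sR=160/37; mL=256/333, mR=16/9; mL+mR=848/333 → advance +1; mR−mL=112/111 → turn +1·90°
n=1: pose=(4,-2,S); sL=80/17, sR=80/29; mL=-960/493, mR=40/17; mL+mR=200/493 → advance +1; mR−mL=2120/493 → turn +1·90°
n=2: pose=(4,-3,E); sL=160/29, sR=160/41; mL=-1920/1189, mR=80/29; mL+mR=1360/1189 → advance +1; mR−mL=5200/1189 → turn +1·90°
n=3: pose=(5,-3,N); sL=4, sR=8; mL=4, mR=2; mL+mR=6 → advance +1; mR−mL=-2 → turn -1·90°
n=4: pose=(5,-2,E); sL=160/17, sR=32/5; mL=-256/85, mR=80/17; mL+mR=144/85 → advance +1; mR−mL=656/85 → turn +1·90°
n=5: pose=(6,-2,N); sL=80/13, sR=16; mL=128/13, mR=40/13; mL+mR=168/13 → advance +1; mR−mL=-88/13 → turn -1·90°
n=6: pose=(6,-1,E); sL=160/9, sR=160/13; mL=-640/117, mR=80/9; mL+mR=400/117 → advance +1; mR−mL=560/39 → turn +1·90°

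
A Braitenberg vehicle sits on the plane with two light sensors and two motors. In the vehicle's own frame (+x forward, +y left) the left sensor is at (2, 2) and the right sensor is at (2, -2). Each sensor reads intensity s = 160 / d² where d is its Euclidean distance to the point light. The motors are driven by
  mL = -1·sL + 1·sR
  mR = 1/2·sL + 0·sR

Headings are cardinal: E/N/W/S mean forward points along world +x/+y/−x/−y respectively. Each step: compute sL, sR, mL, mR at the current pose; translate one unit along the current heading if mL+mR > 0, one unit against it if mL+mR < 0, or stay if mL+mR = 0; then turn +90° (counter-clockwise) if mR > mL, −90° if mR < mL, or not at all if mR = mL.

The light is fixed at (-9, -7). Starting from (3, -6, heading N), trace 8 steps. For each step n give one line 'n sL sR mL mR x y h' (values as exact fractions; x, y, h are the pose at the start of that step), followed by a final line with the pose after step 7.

0 160/109 32/41 -3072/4469 80/109 3 -6 N
1 8/5 40/29 -32/145 4/5 3 -5 W
2 160/169 160/81 14080/13689 80/169 2 -5 S
3 80/41 16/9 -64/369 40/41 2 -6 W
4 32/29 32/13 512/377 16/29 1 -6 S
5 40/17 40/17 0 20/17 1 -7 W
6 32/25 160/53 2304/1325 16/25 0 -7 S
7 80/29 16/5 64/145 40/29 0 -8 W
final -1 -8 S

n=0: pose=(3,-6,N); sL=160/109, sR=32/41; mL=-3072/4469, mR=80/109; mL+mR=208/4469 → advance +1; mR−mL=6352/4469 → turn +1·90°
n=1: pose=(3,-5,W); sL=8/5, sR=40/29; mL=-32/145, mR=4/5; mL+mR=84/145 → advance +1; mR−mL=148/145 → turn +1·90°
n=2: pose=(2,-5,S); sL=160/169, sR=160/81; mL=14080/13689, mR=80/169; mL+mR=20560/13689 → advance +1; mR−mL=-7600/13689 → turn -1·90°
n=3: pose=(2,-6,W); sL=80/41, sR=16/9; mL=-64/369, mR=40/41; mL+mR=296/369 → advance +1; mR−mL=424/369 → turn +1·90°
n=4: pose=(1,-6,S); sL=32/29, sR=32/13; mL=512/377, mR=16/29; mL+mR=720/377 → advance +1; mR−mL=-304/377 → turn -1·90°
n=5: pose=(1,-7,W); sL=40/17, sR=40/17; mL=0, mR=20/17; mL+mR=20/17 → advance +1; mR−mL=20/17 → turn +1·90°
n=6: pose=(0,-7,S); sL=32/25, sR=160/53; mL=2304/1325, mR=16/25; mL+mR=3152/1325 → advance +1; mR−mL=-1456/1325 → turn -1·90°
n=7: pose=(0,-8,W); sL=80/29, sR=16/5; mL=64/145, mR=40/29; mL+mR=264/145 → advance +1; mR−mL=136/145 → turn +1·90°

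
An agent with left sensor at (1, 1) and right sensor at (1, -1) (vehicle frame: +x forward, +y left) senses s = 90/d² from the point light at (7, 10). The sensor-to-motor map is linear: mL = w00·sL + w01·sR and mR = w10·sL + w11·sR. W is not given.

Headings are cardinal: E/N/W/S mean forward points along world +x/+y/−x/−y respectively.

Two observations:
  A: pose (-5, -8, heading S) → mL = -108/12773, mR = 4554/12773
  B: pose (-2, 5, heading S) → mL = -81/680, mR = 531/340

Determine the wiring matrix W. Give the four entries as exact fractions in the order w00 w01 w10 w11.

obs A: pose=(-5,-8,S) → sL=45/241, sR=9/53, mL=-108/12773, mR=4554/12773
obs B: pose=(-2,5,S) → sL=9/10, sR=45/68, mL=-81/680, mR=531/340
sensor matrix S = [[45/241, 9/53], [9/10, 45/68]]; det S = -127089/4342820
solve [mL_A; mL_B] = S·[w00; w01] and [mR_A; mR_B] = S·[w10; w11]:
  w00 = -1/2, w01 = 1/2, w10 = 1, w11 = 1

-1/2 1/2 1 1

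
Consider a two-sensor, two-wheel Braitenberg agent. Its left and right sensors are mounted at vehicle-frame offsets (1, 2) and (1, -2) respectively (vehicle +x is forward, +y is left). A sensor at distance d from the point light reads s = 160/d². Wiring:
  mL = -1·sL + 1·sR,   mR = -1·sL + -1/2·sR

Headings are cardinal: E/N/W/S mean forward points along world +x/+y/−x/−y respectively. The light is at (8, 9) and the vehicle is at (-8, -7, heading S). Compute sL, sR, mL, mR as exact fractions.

32/97 160/613 -4096/59461 -27376/59461

left sensor world pos  = (-6, -8); dL² = 485
right sensor world pos = (-10, -8); dR² = 613
sL = 160/485 = 32/97
sR = 160/613 = 160/613
mL = -1·sL + 1·sR = -4096/59461
mR = -1·sL + -1/2·sR = -27376/59461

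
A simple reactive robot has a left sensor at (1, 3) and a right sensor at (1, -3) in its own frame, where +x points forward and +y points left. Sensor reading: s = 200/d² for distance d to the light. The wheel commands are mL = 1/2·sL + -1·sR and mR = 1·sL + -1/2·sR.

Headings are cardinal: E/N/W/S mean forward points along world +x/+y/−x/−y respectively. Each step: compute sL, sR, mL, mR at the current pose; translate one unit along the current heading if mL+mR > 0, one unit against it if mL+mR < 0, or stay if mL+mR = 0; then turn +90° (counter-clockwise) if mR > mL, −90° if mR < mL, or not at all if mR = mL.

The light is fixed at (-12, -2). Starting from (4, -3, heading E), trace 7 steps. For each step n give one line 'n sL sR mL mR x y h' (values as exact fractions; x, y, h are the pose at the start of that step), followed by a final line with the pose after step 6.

n=0: pose=(4,-3,E); sL=200/293, sR=40/61; mL=-5620/17873, mR=6340/17873; mL+mR=720/17873 → advance +1; mR−mL=11960/17873 → turn +1·90°
n=1: pose=(5,-3,N); sL=50/49, sR=1/2; mL=1/98, mR=151/196; mL+mR=153/196 → advance +1; mR−mL=149/196 → turn +1·90°
n=2: pose=(5,-2,W); sL=40/53, sR=40/53; mL=-20/53, mR=20/53; mL+mR=0 → advance +0; mR−mL=40/53 → turn +1·90°
n=3: pose=(5,-2,S); sL=200/401, sR=200/197; mL=-60500/78997, mR=-700/78997; mL+mR=-61200/78997 → advance -1; mR−mL=59800/78997 → turn +1·90°
n=4: pose=(5,-1,E); sL=10/17, sR=25/41; mL=-220/697, mR=395/1394; mL+mR=-45/1394 → advance -1; mR−mL=835/1394 → turn +1·90°
n=5: pose=(4,-1,N); sL=200/173, sR=40/73; mL=380/12629, mR=11140/12629; mL+mR=11520/12629 → advance +1; mR−mL=10760/12629 → turn +1·90°
n=6: pose=(4,0,W); sL=100/113, sR=4/5; mL=-202/565, mR=274/565; mL+mR=72/565 → advance +1; mR−mL=476/565 → turn +1·90°

0 200/293 40/61 -5620/17873 6340/17873 4 -3 E
1 50/49 1/2 1/98 151/196 5 -3 N
2 40/53 40/53 -20/53 20/53 5 -2 W
3 200/401 200/197 -60500/78997 -700/78997 5 -2 S
4 10/17 25/41 -220/697 395/1394 5 -1 E
5 200/173 40/73 380/12629 11140/12629 4 -1 N
6 100/113 4/5 -202/565 274/565 4 0 W
final 3 0 S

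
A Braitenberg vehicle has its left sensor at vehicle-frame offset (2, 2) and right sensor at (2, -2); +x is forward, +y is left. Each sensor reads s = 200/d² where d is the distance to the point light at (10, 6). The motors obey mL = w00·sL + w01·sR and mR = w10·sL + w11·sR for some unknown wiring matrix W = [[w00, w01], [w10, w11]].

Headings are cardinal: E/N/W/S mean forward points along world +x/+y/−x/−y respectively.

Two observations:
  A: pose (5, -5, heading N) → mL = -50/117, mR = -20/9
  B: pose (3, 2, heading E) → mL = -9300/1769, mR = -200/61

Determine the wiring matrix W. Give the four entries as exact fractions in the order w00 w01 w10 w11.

-1 1/2 0 -1

obs A: pose=(5,-5,N) → sL=20/13, sR=20/9, mL=-50/117, mR=-20/9
obs B: pose=(3,2,E) → sL=200/29, sR=200/61, mL=-9300/1769, mR=-200/61
sensor matrix S = [[20/13, 20/9], [200/29, 200/61]]; det S = -2128000/206973
solve [mL_A; mL_B] = S·[w00; w01] and [mR_A; mR_B] = S·[w10; w11]:
  w00 = -1, w01 = 1/2, w10 = 0, w11 = -1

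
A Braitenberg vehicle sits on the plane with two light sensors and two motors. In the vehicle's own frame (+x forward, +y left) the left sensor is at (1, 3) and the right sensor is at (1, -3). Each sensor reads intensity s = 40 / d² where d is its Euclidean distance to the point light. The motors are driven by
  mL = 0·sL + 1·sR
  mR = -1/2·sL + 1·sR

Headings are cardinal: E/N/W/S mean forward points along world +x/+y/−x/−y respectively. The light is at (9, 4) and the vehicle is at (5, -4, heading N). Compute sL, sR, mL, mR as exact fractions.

20/49 4/5 4/5 146/245

left sensor world pos  = (2, -3); dL² = 98
right sensor world pos = (8, -3); dR² = 50
sL = 40/98 = 20/49
sR = 40/50 = 4/5
mL = 0·sL + 1·sR = 4/5
mR = -1/2·sL + 1·sR = 146/245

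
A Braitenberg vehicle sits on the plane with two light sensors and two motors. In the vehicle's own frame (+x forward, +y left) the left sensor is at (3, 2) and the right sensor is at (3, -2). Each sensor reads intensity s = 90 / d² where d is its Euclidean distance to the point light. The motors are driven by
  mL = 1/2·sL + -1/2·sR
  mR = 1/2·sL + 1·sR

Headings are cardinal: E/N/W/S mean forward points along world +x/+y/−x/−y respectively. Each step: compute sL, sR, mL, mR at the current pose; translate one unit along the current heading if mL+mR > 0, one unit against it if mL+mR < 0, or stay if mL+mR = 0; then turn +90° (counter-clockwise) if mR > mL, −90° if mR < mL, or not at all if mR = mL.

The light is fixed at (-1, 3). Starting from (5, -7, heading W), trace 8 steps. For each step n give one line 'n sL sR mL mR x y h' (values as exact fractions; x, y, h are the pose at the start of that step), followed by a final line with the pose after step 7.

n=0: pose=(5,-7,W); sL=10/17, sR=90/73; mL=-400/1241, mR=1895/1241; mL+mR=1495/1241 → advance +1; mR−mL=135/73 → turn +1·90°
n=1: pose=(4,-7,S); sL=45/109, sR=45/89; mL=-450/9701, mR=13815/19402; mL+mR=12915/19402 → advance +1; mR−mL=135/178 → turn +1·90°
n=2: pose=(4,-8,E); sL=18/29, sR=90/233; mL=792/6757, mR=4707/6757; mL+mR=5499/6757 → advance +1; mR−mL=135/233 → turn +1·90°
n=3: pose=(5,-8,N); sL=9/8, sR=45/64; mL=27/128, mR=81/64; mL+mR=189/128 → advance +1; mR−mL=135/128 → turn +1·90°
n=4: pose=(5,-7,W); sL=10/17, sR=90/73; mL=-400/1241, mR=1895/1241; mL+mR=1495/1241 → advance +1; mR−mL=135/73 → turn +1·90°
n=5: pose=(4,-7,S); sL=45/109, sR=45/89; mL=-450/9701, mR=13815/19402; mL+mR=12915/19402 → advance +1; mR−mL=135/178 → turn +1·90°
n=6: pose=(4,-8,E); sL=18/29, sR=90/233; mL=792/6757, mR=4707/6757; mL+mR=5499/6757 → advance +1; mR−mL=135/233 → turn +1·90°
n=7: pose=(5,-8,N); sL=9/8, sR=45/64; mL=27/128, mR=81/64; mL+mR=189/128 → advance +1; mR−mL=135/128 → turn +1·90°

0 10/17 90/73 -400/1241 1895/1241 5 -7 W
1 45/109 45/89 -450/9701 13815/19402 4 -7 S
2 18/29 90/233 792/6757 4707/6757 4 -8 E
3 9/8 45/64 27/128 81/64 5 -8 N
4 10/17 90/73 -400/1241 1895/1241 5 -7 W
5 45/109 45/89 -450/9701 13815/19402 4 -7 S
6 18/29 90/233 792/6757 4707/6757 4 -8 E
7 9/8 45/64 27/128 81/64 5 -8 N
final 5 -7 W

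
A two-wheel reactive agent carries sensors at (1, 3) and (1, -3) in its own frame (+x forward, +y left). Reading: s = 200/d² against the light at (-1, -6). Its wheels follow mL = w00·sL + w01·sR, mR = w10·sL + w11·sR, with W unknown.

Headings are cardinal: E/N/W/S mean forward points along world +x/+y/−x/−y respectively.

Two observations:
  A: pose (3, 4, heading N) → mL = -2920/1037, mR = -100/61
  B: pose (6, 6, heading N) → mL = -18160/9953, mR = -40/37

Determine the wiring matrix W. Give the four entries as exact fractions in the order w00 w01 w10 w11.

obs A: pose=(3,4,N) → sL=100/61, sR=20/17, mL=-2920/1037, mR=-100/61
obs B: pose=(6,6,N) → sL=40/37, sR=200/269, mL=-18160/9953, mR=-40/37
sensor matrix S = [[100/61, 20/17], [40/37, 200/269]]; det S = -547200/10321261
solve [mL_A; mL_B] = S·[w00; w01] and [mR_A; mR_B] = S·[w10; w11]:
  w00 = -1, w01 = -1, w10 = -1, w11 = 0

-1 -1 -1 0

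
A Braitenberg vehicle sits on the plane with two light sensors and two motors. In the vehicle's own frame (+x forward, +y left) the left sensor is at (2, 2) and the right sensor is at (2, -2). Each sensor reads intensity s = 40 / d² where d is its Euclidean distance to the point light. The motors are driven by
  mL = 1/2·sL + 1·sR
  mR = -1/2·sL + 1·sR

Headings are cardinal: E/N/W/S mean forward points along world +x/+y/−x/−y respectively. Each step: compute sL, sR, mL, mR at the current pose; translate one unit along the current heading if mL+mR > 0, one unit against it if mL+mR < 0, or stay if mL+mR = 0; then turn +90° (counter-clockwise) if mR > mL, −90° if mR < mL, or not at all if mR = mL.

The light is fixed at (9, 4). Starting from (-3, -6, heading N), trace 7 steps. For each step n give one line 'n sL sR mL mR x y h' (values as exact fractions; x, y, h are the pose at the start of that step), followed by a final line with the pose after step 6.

0 2/13 10/41 171/533 89/533 -3 -6 N
1 40/149 40/221 10380/32929 1540/32929 -3 -5 E
2 20/101 4/29 694/2929 114/2929 -2 -5 S
3 40/313 40/233 17180/72929 7860/72929 -2 -6 W
4 2/13 10/41 171/533 89/533 -3 -6 N
5 40/149 40/221 10380/32929 1540/32929 -3 -5 E
6 20/101 4/29 694/2929 114/2929 -2 -5 S
final -2 -6 W

n=0: pose=(-3,-6,N); sL=2/13, sR=10/41; mL=171/533, mR=89/533; mL+mR=20/41 → advance +1; mR−mL=-2/13 → turn -1·90°
n=1: pose=(-3,-5,E); sL=40/149, sR=40/221; mL=10380/32929, mR=1540/32929; mL+mR=80/221 → advance +1; mR−mL=-40/149 → turn -1·90°
n=2: pose=(-2,-5,S); sL=20/101, sR=4/29; mL=694/2929, mR=114/2929; mL+mR=8/29 → advance +1; mR−mL=-20/101 → turn -1·90°
n=3: pose=(-2,-6,W); sL=40/313, sR=40/233; mL=17180/72929, mR=7860/72929; mL+mR=80/233 → advance +1; mR−mL=-40/313 → turn -1·90°
n=4: pose=(-3,-6,N); sL=2/13, sR=10/41; mL=171/533, mR=89/533; mL+mR=20/41 → advance +1; mR−mL=-2/13 → turn -1·90°
n=5: pose=(-3,-5,E); sL=40/149, sR=40/221; mL=10380/32929, mR=1540/32929; mL+mR=80/221 → advance +1; mR−mL=-40/149 → turn -1·90°
n=6: pose=(-2,-5,S); sL=20/101, sR=4/29; mL=694/2929, mR=114/2929; mL+mR=8/29 → advance +1; mR−mL=-20/101 → turn -1·90°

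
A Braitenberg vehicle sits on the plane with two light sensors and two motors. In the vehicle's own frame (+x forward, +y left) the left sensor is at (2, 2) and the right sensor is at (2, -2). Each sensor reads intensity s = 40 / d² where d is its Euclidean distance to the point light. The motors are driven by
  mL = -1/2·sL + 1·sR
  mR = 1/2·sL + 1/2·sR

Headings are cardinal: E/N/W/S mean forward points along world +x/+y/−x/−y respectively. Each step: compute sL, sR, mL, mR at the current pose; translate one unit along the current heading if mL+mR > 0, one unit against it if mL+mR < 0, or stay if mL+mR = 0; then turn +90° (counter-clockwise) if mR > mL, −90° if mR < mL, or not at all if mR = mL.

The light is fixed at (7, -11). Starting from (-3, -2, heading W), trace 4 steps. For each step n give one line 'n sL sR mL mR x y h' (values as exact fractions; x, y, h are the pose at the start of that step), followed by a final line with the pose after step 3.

n=0: pose=(-3,-2,W); sL=40/193, sR=8/53; mL=484/10229, mR=1832/10229; mL+mR=12/53 → advance +1; mR−mL=1348/10229 → turn +1·90°
n=1: pose=(-4,-2,S); sL=4/13, sR=20/109; mL=42/1417, mR=348/1417; mL+mR=30/109 → advance +1; mR−mL=306/1417 → turn +1·90°
n=2: pose=(-4,-3,E); sL=40/181, sR=40/117; mL=4900/21177, mR=5960/21177; mL+mR=20/39 → advance +1; mR−mL=1060/21177 → turn +1·90°
n=3: pose=(-3,-3,N); sL=10/61, sR=10/41; mL=405/2501, mR=510/2501; mL+mR=15/41 → advance +1; mR−mL=105/2501 → turn +1·90°

0 40/193 8/53 484/10229 1832/10229 -3 -2 W
1 4/13 20/109 42/1417 348/1417 -4 -2 S
2 40/181 40/117 4900/21177 5960/21177 -4 -3 E
3 10/61 10/41 405/2501 510/2501 -3 -3 N
final -3 -2 W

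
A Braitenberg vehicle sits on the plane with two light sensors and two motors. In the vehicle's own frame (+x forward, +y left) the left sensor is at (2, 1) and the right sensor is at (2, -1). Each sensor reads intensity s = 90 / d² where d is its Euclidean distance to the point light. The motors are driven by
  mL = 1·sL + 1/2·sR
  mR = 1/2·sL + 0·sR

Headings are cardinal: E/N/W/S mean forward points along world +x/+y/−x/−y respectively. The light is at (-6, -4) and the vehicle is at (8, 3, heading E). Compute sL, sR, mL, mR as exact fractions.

9/32 45/146 1017/2336 9/64

left sensor world pos  = (10, 4); dL² = 320
right sensor world pos = (10, 2); dR² = 292
sL = 90/320 = 9/32
sR = 90/292 = 45/146
mL = 1·sL + 1/2·sR = 1017/2336
mR = 1/2·sL + 0·sR = 9/64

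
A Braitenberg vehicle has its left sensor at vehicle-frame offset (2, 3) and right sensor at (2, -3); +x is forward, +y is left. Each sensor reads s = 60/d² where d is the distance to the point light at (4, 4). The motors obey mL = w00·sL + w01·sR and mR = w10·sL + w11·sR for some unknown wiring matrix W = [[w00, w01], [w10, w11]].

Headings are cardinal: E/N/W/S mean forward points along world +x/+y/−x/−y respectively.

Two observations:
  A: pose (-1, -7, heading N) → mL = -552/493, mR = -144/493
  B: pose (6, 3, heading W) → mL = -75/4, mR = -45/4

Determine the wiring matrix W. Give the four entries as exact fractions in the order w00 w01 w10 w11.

-1 -1 1 -1

obs A: pose=(-1,-7,N) → sL=12/29, sR=12/17, mL=-552/493, mR=-144/493
obs B: pose=(6,3,W) → sL=15/4, sR=15, mL=-75/4, mR=-45/4
sensor matrix S = [[12/29, 12/17], [15/4, 15]]; det S = 1755/493
solve [mL_A; mL_B] = S·[w00; w01] and [mR_A; mR_B] = S·[w10; w11]:
  w00 = -1, w01 = -1, w10 = 1, w11 = -1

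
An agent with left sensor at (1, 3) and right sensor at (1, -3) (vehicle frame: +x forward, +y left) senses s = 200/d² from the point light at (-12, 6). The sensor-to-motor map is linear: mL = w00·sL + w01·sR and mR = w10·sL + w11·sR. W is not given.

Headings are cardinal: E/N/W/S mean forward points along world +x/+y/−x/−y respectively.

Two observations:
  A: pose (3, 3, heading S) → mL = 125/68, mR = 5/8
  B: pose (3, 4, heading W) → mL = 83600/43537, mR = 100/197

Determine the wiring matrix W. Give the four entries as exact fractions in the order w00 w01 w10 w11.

1 1 0 1/2

obs A: pose=(3,3,S) → sL=10/17, sR=5/4, mL=125/68, mR=5/8
obs B: pose=(3,4,W) → sL=200/221, sR=200/197, mL=83600/43537, mR=100/197
sensor matrix S = [[10/17, 5/4], [200/221, 200/197]]; det S = -23250/43537
solve [mL_A; mL_B] = S·[w00; w01] and [mR_A; mR_B] = S·[w10; w11]:
  w00 = 1, w01 = 1, w10 = 0, w11 = 1/2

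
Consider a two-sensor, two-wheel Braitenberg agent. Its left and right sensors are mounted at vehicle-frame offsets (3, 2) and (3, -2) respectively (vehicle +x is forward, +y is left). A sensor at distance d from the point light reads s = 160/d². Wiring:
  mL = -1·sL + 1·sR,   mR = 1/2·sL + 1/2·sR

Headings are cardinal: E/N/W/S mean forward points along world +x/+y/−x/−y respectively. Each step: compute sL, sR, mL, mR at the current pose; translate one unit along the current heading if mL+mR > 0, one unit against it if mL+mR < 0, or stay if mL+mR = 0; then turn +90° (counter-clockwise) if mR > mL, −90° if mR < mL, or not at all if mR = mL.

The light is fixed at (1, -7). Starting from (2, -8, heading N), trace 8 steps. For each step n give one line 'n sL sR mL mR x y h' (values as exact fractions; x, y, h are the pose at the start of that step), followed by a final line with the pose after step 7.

n=0: pose=(2,-8,N); sL=32, sR=160/13; mL=-256/13, mR=288/13; mL+mR=32/13 → advance +1; mR−mL=544/13 → turn +1·90°
n=1: pose=(2,-7,W); sL=20, sR=20; mL=0, mR=20; mL+mR=20 → advance +1; mR−mL=20 → turn +1·90°
n=2: pose=(1,-7,S); sL=160/13, sR=160/13; mL=0, mR=160/13; mL+mR=160/13 → advance +1; mR−mL=160/13 → turn +1·90°
n=3: pose=(1,-8,E); sL=16, sR=80/9; mL=-64/9, mR=112/9; mL+mR=16/3 → advance +1; mR−mL=176/9 → turn +1·90°
n=4: pose=(2,-8,N); sL=32, sR=160/13; mL=-256/13, mR=288/13; mL+mR=32/13 → advance +1; mR−mL=544/13 → turn +1·90°
n=5: pose=(2,-7,W); sL=20, sR=20; mL=0, mR=20; mL+mR=20 → advance +1; mR−mL=20 → turn +1·90°
n=6: pose=(1,-7,S); sL=160/13, sR=160/13; mL=0, mR=160/13; mL+mR=160/13 → advance +1; mR−mL=160/13 → turn +1·90°
n=7: pose=(1,-8,E); sL=16, sR=80/9; mL=-64/9, mR=112/9; mL+mR=16/3 → advance +1; mR−mL=176/9 → turn +1·90°

0 32 160/13 -256/13 288/13 2 -8 N
1 20 20 0 20 2 -7 W
2 160/13 160/13 0 160/13 1 -7 S
3 16 80/9 -64/9 112/9 1 -8 E
4 32 160/13 -256/13 288/13 2 -8 N
5 20 20 0 20 2 -7 W
6 160/13 160/13 0 160/13 1 -7 S
7 16 80/9 -64/9 112/9 1 -8 E
final 2 -8 N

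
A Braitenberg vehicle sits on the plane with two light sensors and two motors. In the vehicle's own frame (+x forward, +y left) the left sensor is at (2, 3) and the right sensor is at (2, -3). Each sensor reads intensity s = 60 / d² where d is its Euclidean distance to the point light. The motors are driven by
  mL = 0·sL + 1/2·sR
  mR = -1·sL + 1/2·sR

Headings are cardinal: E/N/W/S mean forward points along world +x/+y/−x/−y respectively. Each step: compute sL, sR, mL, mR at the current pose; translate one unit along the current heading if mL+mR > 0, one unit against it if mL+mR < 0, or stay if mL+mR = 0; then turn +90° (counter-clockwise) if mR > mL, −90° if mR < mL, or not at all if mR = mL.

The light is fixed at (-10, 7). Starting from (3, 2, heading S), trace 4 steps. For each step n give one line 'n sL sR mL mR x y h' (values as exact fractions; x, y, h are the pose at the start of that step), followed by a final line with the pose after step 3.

0 12/61 60/149 30/149 42/9089 3 2 S
1 30/101 6/13 3/13 -87/1313 3 1 W
2 60/97 60/241 30/241 -11550/23377 2 1 N
3 15/53 15/74 15/148 -1425/7844 2 0 E
final 1 0 S

n=0: pose=(3,2,S); sL=12/61, sR=60/149; mL=30/149, mR=42/9089; mL+mR=1872/9089 → advance +1; mR−mL=-12/61 → turn -1·90°
n=1: pose=(3,1,W); sL=30/101, sR=6/13; mL=3/13, mR=-87/1313; mL+mR=216/1313 → advance +1; mR−mL=-30/101 → turn -1·90°
n=2: pose=(2,1,N); sL=60/97, sR=60/241; mL=30/241, mR=-11550/23377; mL+mR=-8640/23377 → advance -1; mR−mL=-60/97 → turn -1·90°
n=3: pose=(2,0,E); sL=15/53, sR=15/74; mL=15/148, mR=-1425/7844; mL+mR=-315/3922 → advance -1; mR−mL=-15/53 → turn -1·90°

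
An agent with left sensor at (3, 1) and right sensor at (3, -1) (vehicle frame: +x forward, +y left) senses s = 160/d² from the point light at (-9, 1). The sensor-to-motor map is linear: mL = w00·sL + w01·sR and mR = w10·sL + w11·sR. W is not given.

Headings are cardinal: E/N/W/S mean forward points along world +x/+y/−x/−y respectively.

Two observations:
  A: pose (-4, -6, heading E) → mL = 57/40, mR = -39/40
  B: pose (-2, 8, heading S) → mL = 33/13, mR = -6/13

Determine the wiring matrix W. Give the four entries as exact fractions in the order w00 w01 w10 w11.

obs A: pose=(-4,-6,E) → sL=8/5, sR=5/4, mL=57/40, mR=-39/40
obs B: pose=(-2,8,S) → sL=2, sR=40/13, mL=33/13, mR=-6/13
sensor matrix S = [[8/5, 5/4], [2, 40/13]]; det S = 63/26
solve [mL_A; mL_B] = S·[w00; w01] and [mR_A; mR_B] = S·[w10; w11]:
  w00 = 1/2, w01 = 1/2, w10 = -1, w11 = 1/2

1/2 1/2 -1 1/2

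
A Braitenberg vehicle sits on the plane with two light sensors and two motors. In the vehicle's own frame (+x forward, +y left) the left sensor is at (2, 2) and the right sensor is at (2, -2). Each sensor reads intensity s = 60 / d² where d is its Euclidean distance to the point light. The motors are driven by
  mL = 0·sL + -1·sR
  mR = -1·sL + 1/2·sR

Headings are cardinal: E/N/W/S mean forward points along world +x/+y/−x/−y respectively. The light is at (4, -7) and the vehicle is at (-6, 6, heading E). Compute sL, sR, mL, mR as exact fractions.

60/289 12/37 -12/37 -486/10693

left sensor world pos  = (-4, 8); dL² = 289
right sensor world pos = (-4, 4); dR² = 185
sL = 60/289 = 60/289
sR = 60/185 = 12/37
mL = 0·sL + -1·sR = -12/37
mR = -1·sL + 1/2·sR = -486/10693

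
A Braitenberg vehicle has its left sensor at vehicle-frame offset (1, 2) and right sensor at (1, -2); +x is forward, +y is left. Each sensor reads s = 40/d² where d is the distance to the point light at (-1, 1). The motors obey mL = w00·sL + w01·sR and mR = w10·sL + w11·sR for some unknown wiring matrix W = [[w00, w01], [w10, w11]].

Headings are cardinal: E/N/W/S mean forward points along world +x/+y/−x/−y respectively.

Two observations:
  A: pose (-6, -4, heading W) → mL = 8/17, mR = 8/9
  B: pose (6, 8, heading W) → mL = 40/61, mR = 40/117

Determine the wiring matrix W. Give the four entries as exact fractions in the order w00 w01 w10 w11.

1 0 0 1

obs A: pose=(-6,-4,W) → sL=8/17, sR=8/9, mL=8/17, mR=8/9
obs B: pose=(6,8,W) → sL=40/61, sR=40/117, mL=40/61, mR=40/117
sensor matrix S = [[8/17, 8/9], [40/61, 40/117]]; det S = -51200/121329
solve [mL_A; mL_B] = S·[w00; w01] and [mR_A; mR_B] = S·[w10; w11]:
  w00 = 1, w01 = 0, w10 = 0, w11 = 1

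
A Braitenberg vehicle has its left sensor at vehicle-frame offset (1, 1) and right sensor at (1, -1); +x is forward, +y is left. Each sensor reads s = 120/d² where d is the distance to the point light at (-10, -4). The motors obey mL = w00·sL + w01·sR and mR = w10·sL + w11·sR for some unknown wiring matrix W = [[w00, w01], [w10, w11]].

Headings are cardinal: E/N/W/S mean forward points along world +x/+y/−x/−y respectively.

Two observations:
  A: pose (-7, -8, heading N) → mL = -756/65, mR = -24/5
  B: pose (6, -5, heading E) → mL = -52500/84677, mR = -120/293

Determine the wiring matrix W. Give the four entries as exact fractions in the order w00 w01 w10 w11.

obs A: pose=(-7,-8,N) → sL=120/13, sR=24/5, mL=-756/65, mR=-24/5
obs B: pose=(6,-5,E) → sL=120/289, sR=120/293, mL=-52500/84677, mR=-120/293
sensor matrix S = [[120/13, 24/5], [120/289, 120/293]]; det S = 1967616/1100801
solve [mL_A; mL_B] = S·[w00; w01] and [mR_A; mR_B] = S·[w10; w11]:
  w00 = -1, w01 = -1/2, w10 = 0, w11 = -1

-1 -1/2 0 -1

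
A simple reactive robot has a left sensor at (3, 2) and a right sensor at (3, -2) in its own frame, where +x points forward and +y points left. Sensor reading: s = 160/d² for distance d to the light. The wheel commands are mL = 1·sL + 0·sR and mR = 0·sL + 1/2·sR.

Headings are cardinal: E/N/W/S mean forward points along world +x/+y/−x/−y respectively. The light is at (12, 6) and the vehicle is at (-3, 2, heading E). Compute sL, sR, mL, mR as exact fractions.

left sensor world pos  = (0, 4); dL² = 148
right sensor world pos = (0, 0); dR² = 180
sL = 160/148 = 40/37
sR = 160/180 = 8/9
mL = 1·sL + 0·sR = 40/37
mR = 0·sL + 1/2·sR = 4/9

40/37 8/9 40/37 4/9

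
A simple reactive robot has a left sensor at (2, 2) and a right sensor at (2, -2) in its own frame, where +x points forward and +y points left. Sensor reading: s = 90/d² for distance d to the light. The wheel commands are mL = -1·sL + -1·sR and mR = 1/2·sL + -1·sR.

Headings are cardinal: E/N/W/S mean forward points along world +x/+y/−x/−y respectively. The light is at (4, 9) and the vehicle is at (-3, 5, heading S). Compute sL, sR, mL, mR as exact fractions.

90/61 10/13 -1780/793 -25/793

left sensor world pos  = (-1, 3); dL² = 61
right sensor world pos = (-5, 3); dR² = 117
sL = 90/61 = 90/61
sR = 90/117 = 10/13
mL = -1·sL + -1·sR = -1780/793
mR = 1/2·sL + -1·sR = -25/793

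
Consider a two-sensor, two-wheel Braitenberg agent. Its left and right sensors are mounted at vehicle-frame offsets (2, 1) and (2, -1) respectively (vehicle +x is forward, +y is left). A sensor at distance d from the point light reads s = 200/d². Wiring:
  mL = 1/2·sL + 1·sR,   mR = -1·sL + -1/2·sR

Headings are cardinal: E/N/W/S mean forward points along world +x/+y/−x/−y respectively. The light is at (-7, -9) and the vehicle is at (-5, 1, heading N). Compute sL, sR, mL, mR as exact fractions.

40/29 200/153 8860/4437 -9020/4437

left sensor world pos  = (-6, 3); dL² = 145
right sensor world pos = (-4, 3); dR² = 153
sL = 200/145 = 40/29
sR = 200/153 = 200/153
mL = 1/2·sL + 1·sR = 8860/4437
mR = -1·sL + -1/2·sR = -9020/4437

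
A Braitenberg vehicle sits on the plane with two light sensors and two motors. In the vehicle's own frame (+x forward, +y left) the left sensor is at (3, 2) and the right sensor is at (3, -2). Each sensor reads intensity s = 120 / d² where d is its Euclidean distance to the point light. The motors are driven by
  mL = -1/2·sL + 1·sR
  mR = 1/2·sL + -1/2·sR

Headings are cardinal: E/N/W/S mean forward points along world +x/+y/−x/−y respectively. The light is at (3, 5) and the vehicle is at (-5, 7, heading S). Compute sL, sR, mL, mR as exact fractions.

120/37 120/101 -1620/3737 3840/3737

left sensor world pos  = (-3, 4); dL² = 37
right sensor world pos = (-7, 4); dR² = 101
sL = 120/37 = 120/37
sR = 120/101 = 120/101
mL = -1/2·sL + 1·sR = -1620/3737
mR = 1/2·sL + -1/2·sR = 3840/3737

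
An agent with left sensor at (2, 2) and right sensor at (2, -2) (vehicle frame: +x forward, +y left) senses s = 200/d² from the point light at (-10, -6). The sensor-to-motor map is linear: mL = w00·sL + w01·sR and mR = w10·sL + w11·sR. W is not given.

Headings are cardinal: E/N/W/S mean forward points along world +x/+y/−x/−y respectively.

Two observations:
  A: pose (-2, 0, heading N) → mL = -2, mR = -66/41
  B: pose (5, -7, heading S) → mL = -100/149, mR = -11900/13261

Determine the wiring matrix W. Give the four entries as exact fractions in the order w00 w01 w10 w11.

-1 0 -1/2 -1/2

obs A: pose=(-2,0,N) → sL=2, sR=50/41, mL=-2, mR=-66/41
obs B: pose=(5,-7,S) → sL=100/149, sR=100/89, mL=-100/149, mR=-11900/13261
sensor matrix S = [[2, 50/41], [100/149, 100/89]]; det S = 776800/543701
solve [mL_A; mL_B] = S·[w00; w01] and [mR_A; mR_B] = S·[w10; w11]:
  w00 = -1, w01 = 0, w10 = -1/2, w11 = -1/2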